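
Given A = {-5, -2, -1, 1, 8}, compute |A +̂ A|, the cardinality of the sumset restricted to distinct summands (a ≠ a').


Restricted sumset: A +̂ A = {a + a' : a ∈ A, a' ∈ A, a ≠ a'}.
Equivalently, take A + A and drop any sum 2a that is achievable ONLY as a + a for a ∈ A (i.e. sums representable only with equal summands).
Enumerate pairs (a, a') with a < a' (symmetric, so each unordered pair gives one sum; this covers all a ≠ a'):
  -5 + -2 = -7
  -5 + -1 = -6
  -5 + 1 = -4
  -5 + 8 = 3
  -2 + -1 = -3
  -2 + 1 = -1
  -2 + 8 = 6
  -1 + 1 = 0
  -1 + 8 = 7
  1 + 8 = 9
Collected distinct sums: {-7, -6, -4, -3, -1, 0, 3, 6, 7, 9}
|A +̂ A| = 10
(Reference bound: |A +̂ A| ≥ 2|A| - 3 for |A| ≥ 2, with |A| = 5 giving ≥ 7.)

|A +̂ A| = 10


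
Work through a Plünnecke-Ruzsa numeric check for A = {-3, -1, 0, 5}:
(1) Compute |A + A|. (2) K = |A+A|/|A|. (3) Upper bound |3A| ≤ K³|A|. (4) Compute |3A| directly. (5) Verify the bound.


|A| = 4.
Step 1: Compute A + A by enumerating all 16 pairs.
A + A = {-6, -4, -3, -2, -1, 0, 2, 4, 5, 10}, so |A + A| = 10.
Step 2: Doubling constant K = |A + A|/|A| = 10/4 = 10/4 ≈ 2.5000.
Step 3: Plünnecke-Ruzsa gives |3A| ≤ K³·|A| = (2.5000)³ · 4 ≈ 62.5000.
Step 4: Compute 3A = A + A + A directly by enumerating all triples (a,b,c) ∈ A³; |3A| = 18.
Step 5: Check 18 ≤ 62.5000? Yes ✓.

K = 10/4, Plünnecke-Ruzsa bound K³|A| ≈ 62.5000, |3A| = 18, inequality holds.


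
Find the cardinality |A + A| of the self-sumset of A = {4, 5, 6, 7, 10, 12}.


A + A = {a + a' : a, a' ∈ A}; |A| = 6.
General bounds: 2|A| - 1 ≤ |A + A| ≤ |A|(|A|+1)/2, i.e. 11 ≤ |A + A| ≤ 21.
Lower bound 2|A|-1 is attained iff A is an arithmetic progression.
Enumerate sums a + a' for a ≤ a' (symmetric, so this suffices):
a = 4: 4+4=8, 4+5=9, 4+6=10, 4+7=11, 4+10=14, 4+12=16
a = 5: 5+5=10, 5+6=11, 5+7=12, 5+10=15, 5+12=17
a = 6: 6+6=12, 6+7=13, 6+10=16, 6+12=18
a = 7: 7+7=14, 7+10=17, 7+12=19
a = 10: 10+10=20, 10+12=22
a = 12: 12+12=24
Distinct sums: {8, 9, 10, 11, 12, 13, 14, 15, 16, 17, 18, 19, 20, 22, 24}
|A + A| = 15

|A + A| = 15


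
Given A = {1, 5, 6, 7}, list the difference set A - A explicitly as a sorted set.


A - A = {a - a' : a, a' ∈ A}.
Compute a - a' for each ordered pair (a, a'):
a = 1: 1-1=0, 1-5=-4, 1-6=-5, 1-7=-6
a = 5: 5-1=4, 5-5=0, 5-6=-1, 5-7=-2
a = 6: 6-1=5, 6-5=1, 6-6=0, 6-7=-1
a = 7: 7-1=6, 7-5=2, 7-6=1, 7-7=0
Collecting distinct values (and noting 0 appears from a-a):
A - A = {-6, -5, -4, -2, -1, 0, 1, 2, 4, 5, 6}
|A - A| = 11

A - A = {-6, -5, -4, -2, -1, 0, 1, 2, 4, 5, 6}


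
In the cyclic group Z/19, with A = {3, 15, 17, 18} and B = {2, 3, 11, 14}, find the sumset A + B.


Work in Z/19Z: reduce every sum a + b modulo 19.
Enumerate all 16 pairs:
a = 3: 3+2=5, 3+3=6, 3+11=14, 3+14=17
a = 15: 15+2=17, 15+3=18, 15+11=7, 15+14=10
a = 17: 17+2=0, 17+3=1, 17+11=9, 17+14=12
a = 18: 18+2=1, 18+3=2, 18+11=10, 18+14=13
Distinct residues collected: {0, 1, 2, 5, 6, 7, 9, 10, 12, 13, 14, 17, 18}
|A + B| = 13 (out of 19 total residues).

A + B = {0, 1, 2, 5, 6, 7, 9, 10, 12, 13, 14, 17, 18}


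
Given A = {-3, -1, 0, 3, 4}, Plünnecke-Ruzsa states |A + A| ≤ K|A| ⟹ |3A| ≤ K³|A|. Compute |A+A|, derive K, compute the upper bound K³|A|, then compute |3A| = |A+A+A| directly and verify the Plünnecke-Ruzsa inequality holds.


|A| = 5.
Step 1: Compute A + A by enumerating all 25 pairs.
A + A = {-6, -4, -3, -2, -1, 0, 1, 2, 3, 4, 6, 7, 8}, so |A + A| = 13.
Step 2: Doubling constant K = |A + A|/|A| = 13/5 = 13/5 ≈ 2.6000.
Step 3: Plünnecke-Ruzsa gives |3A| ≤ K³·|A| = (2.6000)³ · 5 ≈ 87.8800.
Step 4: Compute 3A = A + A + A directly by enumerating all triples (a,b,c) ∈ A³; |3A| = 21.
Step 5: Check 21 ≤ 87.8800? Yes ✓.

K = 13/5, Plünnecke-Ruzsa bound K³|A| ≈ 87.8800, |3A| = 21, inequality holds.


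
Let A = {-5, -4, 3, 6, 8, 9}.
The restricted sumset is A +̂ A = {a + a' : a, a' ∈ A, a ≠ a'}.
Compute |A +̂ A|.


Restricted sumset: A +̂ A = {a + a' : a ∈ A, a' ∈ A, a ≠ a'}.
Equivalently, take A + A and drop any sum 2a that is achievable ONLY as a + a for a ∈ A (i.e. sums representable only with equal summands).
Enumerate pairs (a, a') with a < a' (symmetric, so each unordered pair gives one sum; this covers all a ≠ a'):
  -5 + -4 = -9
  -5 + 3 = -2
  -5 + 6 = 1
  -5 + 8 = 3
  -5 + 9 = 4
  -4 + 3 = -1
  -4 + 6 = 2
  -4 + 8 = 4
  -4 + 9 = 5
  3 + 6 = 9
  3 + 8 = 11
  3 + 9 = 12
  6 + 8 = 14
  6 + 9 = 15
  8 + 9 = 17
Collected distinct sums: {-9, -2, -1, 1, 2, 3, 4, 5, 9, 11, 12, 14, 15, 17}
|A +̂ A| = 14
(Reference bound: |A +̂ A| ≥ 2|A| - 3 for |A| ≥ 2, with |A| = 6 giving ≥ 9.)

|A +̂ A| = 14


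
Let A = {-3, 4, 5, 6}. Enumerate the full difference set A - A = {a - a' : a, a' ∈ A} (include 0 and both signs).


A - A = {a - a' : a, a' ∈ A}.
Compute a - a' for each ordered pair (a, a'):
a = -3: -3--3=0, -3-4=-7, -3-5=-8, -3-6=-9
a = 4: 4--3=7, 4-4=0, 4-5=-1, 4-6=-2
a = 5: 5--3=8, 5-4=1, 5-5=0, 5-6=-1
a = 6: 6--3=9, 6-4=2, 6-5=1, 6-6=0
Collecting distinct values (and noting 0 appears from a-a):
A - A = {-9, -8, -7, -2, -1, 0, 1, 2, 7, 8, 9}
|A - A| = 11

A - A = {-9, -8, -7, -2, -1, 0, 1, 2, 7, 8, 9}


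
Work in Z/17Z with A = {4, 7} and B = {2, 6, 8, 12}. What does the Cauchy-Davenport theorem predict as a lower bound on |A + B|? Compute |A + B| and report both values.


Cauchy-Davenport: |A + B| ≥ min(p, |A| + |B| - 1) for A, B nonempty in Z/pZ.
|A| = 2, |B| = 4, p = 17.
CD lower bound = min(17, 2 + 4 - 1) = min(17, 5) = 5.
Compute A + B mod 17 directly:
a = 4: 4+2=6, 4+6=10, 4+8=12, 4+12=16
a = 7: 7+2=9, 7+6=13, 7+8=15, 7+12=2
A + B = {2, 6, 9, 10, 12, 13, 15, 16}, so |A + B| = 8.
Verify: 8 ≥ 5? Yes ✓.

CD lower bound = 5, actual |A + B| = 8.


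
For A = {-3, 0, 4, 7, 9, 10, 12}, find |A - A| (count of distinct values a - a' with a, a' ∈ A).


A - A = {a - a' : a, a' ∈ A}; |A| = 7.
Bounds: 2|A|-1 ≤ |A - A| ≤ |A|² - |A| + 1, i.e. 13 ≤ |A - A| ≤ 43.
Note: 0 ∈ A - A always (from a - a). The set is symmetric: if d ∈ A - A then -d ∈ A - A.
Enumerate nonzero differences d = a - a' with a > a' (then include -d):
Positive differences: {1, 2, 3, 4, 5, 6, 7, 8, 9, 10, 12, 13, 15}
Full difference set: {0} ∪ (positive diffs) ∪ (negative diffs).
|A - A| = 1 + 2·13 = 27 (matches direct enumeration: 27).

|A - A| = 27


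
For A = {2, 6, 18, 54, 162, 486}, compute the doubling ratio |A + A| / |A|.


|A| = 6.
Compute A + A by enumerating all 36 pairs.
A + A = {4, 8, 12, 20, 24, 36, 56, 60, 72, 108, 164, 168, 180, 216, 324, 488, 492, 504, 540, 648, 972}, so |A + A| = 21.
K = |A + A| / |A| = 21/6 = 7/2 ≈ 3.5000.
Reference: AP of size 6 gives K = 11/6 ≈ 1.8333; a fully generic set of size 6 gives K ≈ 3.5000.

|A| = 6, |A + A| = 21, K = 21/6 = 7/2.


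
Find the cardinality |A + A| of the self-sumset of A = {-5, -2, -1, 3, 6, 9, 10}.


A + A = {a + a' : a, a' ∈ A}; |A| = 7.
General bounds: 2|A| - 1 ≤ |A + A| ≤ |A|(|A|+1)/2, i.e. 13 ≤ |A + A| ≤ 28.
Lower bound 2|A|-1 is attained iff A is an arithmetic progression.
Enumerate sums a + a' for a ≤ a' (symmetric, so this suffices):
a = -5: -5+-5=-10, -5+-2=-7, -5+-1=-6, -5+3=-2, -5+6=1, -5+9=4, -5+10=5
a = -2: -2+-2=-4, -2+-1=-3, -2+3=1, -2+6=4, -2+9=7, -2+10=8
a = -1: -1+-1=-2, -1+3=2, -1+6=5, -1+9=8, -1+10=9
a = 3: 3+3=6, 3+6=9, 3+9=12, 3+10=13
a = 6: 6+6=12, 6+9=15, 6+10=16
a = 9: 9+9=18, 9+10=19
a = 10: 10+10=20
Distinct sums: {-10, -7, -6, -4, -3, -2, 1, 2, 4, 5, 6, 7, 8, 9, 12, 13, 15, 16, 18, 19, 20}
|A + A| = 21

|A + A| = 21


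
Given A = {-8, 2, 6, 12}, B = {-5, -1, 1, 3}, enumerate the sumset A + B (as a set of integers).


A + B = {a + b : a ∈ A, b ∈ B}.
Enumerate all |A|·|B| = 4·4 = 16 pairs (a, b) and collect distinct sums.
a = -8: -8+-5=-13, -8+-1=-9, -8+1=-7, -8+3=-5
a = 2: 2+-5=-3, 2+-1=1, 2+1=3, 2+3=5
a = 6: 6+-5=1, 6+-1=5, 6+1=7, 6+3=9
a = 12: 12+-5=7, 12+-1=11, 12+1=13, 12+3=15
Collecting distinct sums: A + B = {-13, -9, -7, -5, -3, 1, 3, 5, 7, 9, 11, 13, 15}
|A + B| = 13

A + B = {-13, -9, -7, -5, -3, 1, 3, 5, 7, 9, 11, 13, 15}


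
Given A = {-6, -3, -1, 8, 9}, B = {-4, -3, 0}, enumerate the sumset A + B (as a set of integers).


A + B = {a + b : a ∈ A, b ∈ B}.
Enumerate all |A|·|B| = 5·3 = 15 pairs (a, b) and collect distinct sums.
a = -6: -6+-4=-10, -6+-3=-9, -6+0=-6
a = -3: -3+-4=-7, -3+-3=-6, -3+0=-3
a = -1: -1+-4=-5, -1+-3=-4, -1+0=-1
a = 8: 8+-4=4, 8+-3=5, 8+0=8
a = 9: 9+-4=5, 9+-3=6, 9+0=9
Collecting distinct sums: A + B = {-10, -9, -7, -6, -5, -4, -3, -1, 4, 5, 6, 8, 9}
|A + B| = 13

A + B = {-10, -9, -7, -6, -5, -4, -3, -1, 4, 5, 6, 8, 9}


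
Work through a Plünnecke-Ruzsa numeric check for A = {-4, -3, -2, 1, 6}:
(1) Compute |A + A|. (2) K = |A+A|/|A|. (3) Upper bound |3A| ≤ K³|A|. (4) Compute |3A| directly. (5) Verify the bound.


|A| = 5.
Step 1: Compute A + A by enumerating all 25 pairs.
A + A = {-8, -7, -6, -5, -4, -3, -2, -1, 2, 3, 4, 7, 12}, so |A + A| = 13.
Step 2: Doubling constant K = |A + A|/|A| = 13/5 = 13/5 ≈ 2.6000.
Step 3: Plünnecke-Ruzsa gives |3A| ≤ K³·|A| = (2.6000)³ · 5 ≈ 87.8800.
Step 4: Compute 3A = A + A + A directly by enumerating all triples (a,b,c) ∈ A³; |3A| = 23.
Step 5: Check 23 ≤ 87.8800? Yes ✓.

K = 13/5, Plünnecke-Ruzsa bound K³|A| ≈ 87.8800, |3A| = 23, inequality holds.


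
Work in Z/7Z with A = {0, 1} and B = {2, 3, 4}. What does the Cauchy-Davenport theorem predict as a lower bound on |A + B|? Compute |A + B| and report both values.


Cauchy-Davenport: |A + B| ≥ min(p, |A| + |B| - 1) for A, B nonempty in Z/pZ.
|A| = 2, |B| = 3, p = 7.
CD lower bound = min(7, 2 + 3 - 1) = min(7, 4) = 4.
Compute A + B mod 7 directly:
a = 0: 0+2=2, 0+3=3, 0+4=4
a = 1: 1+2=3, 1+3=4, 1+4=5
A + B = {2, 3, 4, 5}, so |A + B| = 4.
Verify: 4 ≥ 4? Yes ✓.

CD lower bound = 4, actual |A + B| = 4.


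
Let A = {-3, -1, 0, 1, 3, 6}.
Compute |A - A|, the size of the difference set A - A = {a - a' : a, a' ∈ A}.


A - A = {a - a' : a, a' ∈ A}; |A| = 6.
Bounds: 2|A|-1 ≤ |A - A| ≤ |A|² - |A| + 1, i.e. 11 ≤ |A - A| ≤ 31.
Note: 0 ∈ A - A always (from a - a). The set is symmetric: if d ∈ A - A then -d ∈ A - A.
Enumerate nonzero differences d = a - a' with a > a' (then include -d):
Positive differences: {1, 2, 3, 4, 5, 6, 7, 9}
Full difference set: {0} ∪ (positive diffs) ∪ (negative diffs).
|A - A| = 1 + 2·8 = 17 (matches direct enumeration: 17).

|A - A| = 17


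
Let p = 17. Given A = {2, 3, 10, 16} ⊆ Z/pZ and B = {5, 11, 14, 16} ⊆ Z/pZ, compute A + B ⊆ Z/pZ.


Work in Z/17Z: reduce every sum a + b modulo 17.
Enumerate all 16 pairs:
a = 2: 2+5=7, 2+11=13, 2+14=16, 2+16=1
a = 3: 3+5=8, 3+11=14, 3+14=0, 3+16=2
a = 10: 10+5=15, 10+11=4, 10+14=7, 10+16=9
a = 16: 16+5=4, 16+11=10, 16+14=13, 16+16=15
Distinct residues collected: {0, 1, 2, 4, 7, 8, 9, 10, 13, 14, 15, 16}
|A + B| = 12 (out of 17 total residues).

A + B = {0, 1, 2, 4, 7, 8, 9, 10, 13, 14, 15, 16}


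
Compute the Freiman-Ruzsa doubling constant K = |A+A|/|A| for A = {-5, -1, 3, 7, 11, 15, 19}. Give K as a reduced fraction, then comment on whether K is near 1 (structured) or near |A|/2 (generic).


|A| = 7.
Compute A + A by enumerating all 49 pairs.
A + A = {-10, -6, -2, 2, 6, 10, 14, 18, 22, 26, 30, 34, 38}, so |A + A| = 13.
K = |A + A| / |A| = 13/7 (already in lowest terms) ≈ 1.8571.
Reference: AP of size 7 gives K = 13/7 ≈ 1.8571; a fully generic set of size 7 gives K ≈ 4.0000.

|A| = 7, |A + A| = 13, K = 13/7.


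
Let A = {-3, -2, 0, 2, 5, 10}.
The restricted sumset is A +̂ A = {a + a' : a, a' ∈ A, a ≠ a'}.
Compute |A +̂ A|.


Restricted sumset: A +̂ A = {a + a' : a ∈ A, a' ∈ A, a ≠ a'}.
Equivalently, take A + A and drop any sum 2a that is achievable ONLY as a + a for a ∈ A (i.e. sums representable only with equal summands).
Enumerate pairs (a, a') with a < a' (symmetric, so each unordered pair gives one sum; this covers all a ≠ a'):
  -3 + -2 = -5
  -3 + 0 = -3
  -3 + 2 = -1
  -3 + 5 = 2
  -3 + 10 = 7
  -2 + 0 = -2
  -2 + 2 = 0
  -2 + 5 = 3
  -2 + 10 = 8
  0 + 2 = 2
  0 + 5 = 5
  0 + 10 = 10
  2 + 5 = 7
  2 + 10 = 12
  5 + 10 = 15
Collected distinct sums: {-5, -3, -2, -1, 0, 2, 3, 5, 7, 8, 10, 12, 15}
|A +̂ A| = 13
(Reference bound: |A +̂ A| ≥ 2|A| - 3 for |A| ≥ 2, with |A| = 6 giving ≥ 9.)

|A +̂ A| = 13


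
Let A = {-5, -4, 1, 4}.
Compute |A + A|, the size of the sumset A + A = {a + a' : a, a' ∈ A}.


A + A = {a + a' : a, a' ∈ A}; |A| = 4.
General bounds: 2|A| - 1 ≤ |A + A| ≤ |A|(|A|+1)/2, i.e. 7 ≤ |A + A| ≤ 10.
Lower bound 2|A|-1 is attained iff A is an arithmetic progression.
Enumerate sums a + a' for a ≤ a' (symmetric, so this suffices):
a = -5: -5+-5=-10, -5+-4=-9, -5+1=-4, -5+4=-1
a = -4: -4+-4=-8, -4+1=-3, -4+4=0
a = 1: 1+1=2, 1+4=5
a = 4: 4+4=8
Distinct sums: {-10, -9, -8, -4, -3, -1, 0, 2, 5, 8}
|A + A| = 10

|A + A| = 10


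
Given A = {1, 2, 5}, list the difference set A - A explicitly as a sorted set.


A - A = {a - a' : a, a' ∈ A}.
Compute a - a' for each ordered pair (a, a'):
a = 1: 1-1=0, 1-2=-1, 1-5=-4
a = 2: 2-1=1, 2-2=0, 2-5=-3
a = 5: 5-1=4, 5-2=3, 5-5=0
Collecting distinct values (and noting 0 appears from a-a):
A - A = {-4, -3, -1, 0, 1, 3, 4}
|A - A| = 7

A - A = {-4, -3, -1, 0, 1, 3, 4}


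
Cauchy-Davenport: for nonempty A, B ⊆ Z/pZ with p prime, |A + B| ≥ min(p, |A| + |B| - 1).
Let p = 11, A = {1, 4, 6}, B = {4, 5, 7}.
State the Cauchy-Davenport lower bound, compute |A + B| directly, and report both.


Cauchy-Davenport: |A + B| ≥ min(p, |A| + |B| - 1) for A, B nonempty in Z/pZ.
|A| = 3, |B| = 3, p = 11.
CD lower bound = min(11, 3 + 3 - 1) = min(11, 5) = 5.
Compute A + B mod 11 directly:
a = 1: 1+4=5, 1+5=6, 1+7=8
a = 4: 4+4=8, 4+5=9, 4+7=0
a = 6: 6+4=10, 6+5=0, 6+7=2
A + B = {0, 2, 5, 6, 8, 9, 10}, so |A + B| = 7.
Verify: 7 ≥ 5? Yes ✓.

CD lower bound = 5, actual |A + B| = 7.


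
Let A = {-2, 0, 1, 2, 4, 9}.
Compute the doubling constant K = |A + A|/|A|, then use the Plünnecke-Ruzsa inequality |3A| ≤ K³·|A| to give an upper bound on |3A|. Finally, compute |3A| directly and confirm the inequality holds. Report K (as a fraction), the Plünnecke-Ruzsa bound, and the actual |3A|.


|A| = 6.
Step 1: Compute A + A by enumerating all 36 pairs.
A + A = {-4, -2, -1, 0, 1, 2, 3, 4, 5, 6, 7, 8, 9, 10, 11, 13, 18}, so |A + A| = 17.
Step 2: Doubling constant K = |A + A|/|A| = 17/6 = 17/6 ≈ 2.8333.
Step 3: Plünnecke-Ruzsa gives |3A| ≤ K³·|A| = (2.8333)³ · 6 ≈ 136.4722.
Step 4: Compute 3A = A + A + A directly by enumerating all triples (a,b,c) ∈ A³; |3A| = 28.
Step 5: Check 28 ≤ 136.4722? Yes ✓.

K = 17/6, Plünnecke-Ruzsa bound K³|A| ≈ 136.4722, |3A| = 28, inequality holds.


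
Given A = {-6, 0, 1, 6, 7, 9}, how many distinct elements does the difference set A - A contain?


A - A = {a - a' : a, a' ∈ A}; |A| = 6.
Bounds: 2|A|-1 ≤ |A - A| ≤ |A|² - |A| + 1, i.e. 11 ≤ |A - A| ≤ 31.
Note: 0 ∈ A - A always (from a - a). The set is symmetric: if d ∈ A - A then -d ∈ A - A.
Enumerate nonzero differences d = a - a' with a > a' (then include -d):
Positive differences: {1, 2, 3, 5, 6, 7, 8, 9, 12, 13, 15}
Full difference set: {0} ∪ (positive diffs) ∪ (negative diffs).
|A - A| = 1 + 2·11 = 23 (matches direct enumeration: 23).

|A - A| = 23


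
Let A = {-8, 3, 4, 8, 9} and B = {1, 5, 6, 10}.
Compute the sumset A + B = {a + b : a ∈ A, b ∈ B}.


A + B = {a + b : a ∈ A, b ∈ B}.
Enumerate all |A|·|B| = 5·4 = 20 pairs (a, b) and collect distinct sums.
a = -8: -8+1=-7, -8+5=-3, -8+6=-2, -8+10=2
a = 3: 3+1=4, 3+5=8, 3+6=9, 3+10=13
a = 4: 4+1=5, 4+5=9, 4+6=10, 4+10=14
a = 8: 8+1=9, 8+5=13, 8+6=14, 8+10=18
a = 9: 9+1=10, 9+5=14, 9+6=15, 9+10=19
Collecting distinct sums: A + B = {-7, -3, -2, 2, 4, 5, 8, 9, 10, 13, 14, 15, 18, 19}
|A + B| = 14

A + B = {-7, -3, -2, 2, 4, 5, 8, 9, 10, 13, 14, 15, 18, 19}


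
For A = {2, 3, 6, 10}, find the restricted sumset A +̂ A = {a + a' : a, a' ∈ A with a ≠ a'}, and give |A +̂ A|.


Restricted sumset: A +̂ A = {a + a' : a ∈ A, a' ∈ A, a ≠ a'}.
Equivalently, take A + A and drop any sum 2a that is achievable ONLY as a + a for a ∈ A (i.e. sums representable only with equal summands).
Enumerate pairs (a, a') with a < a' (symmetric, so each unordered pair gives one sum; this covers all a ≠ a'):
  2 + 3 = 5
  2 + 6 = 8
  2 + 10 = 12
  3 + 6 = 9
  3 + 10 = 13
  6 + 10 = 16
Collected distinct sums: {5, 8, 9, 12, 13, 16}
|A +̂ A| = 6
(Reference bound: |A +̂ A| ≥ 2|A| - 3 for |A| ≥ 2, with |A| = 4 giving ≥ 5.)

|A +̂ A| = 6


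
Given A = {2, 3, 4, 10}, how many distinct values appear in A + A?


A + A = {a + a' : a, a' ∈ A}; |A| = 4.
General bounds: 2|A| - 1 ≤ |A + A| ≤ |A|(|A|+1)/2, i.e. 7 ≤ |A + A| ≤ 10.
Lower bound 2|A|-1 is attained iff A is an arithmetic progression.
Enumerate sums a + a' for a ≤ a' (symmetric, so this suffices):
a = 2: 2+2=4, 2+3=5, 2+4=6, 2+10=12
a = 3: 3+3=6, 3+4=7, 3+10=13
a = 4: 4+4=8, 4+10=14
a = 10: 10+10=20
Distinct sums: {4, 5, 6, 7, 8, 12, 13, 14, 20}
|A + A| = 9

|A + A| = 9


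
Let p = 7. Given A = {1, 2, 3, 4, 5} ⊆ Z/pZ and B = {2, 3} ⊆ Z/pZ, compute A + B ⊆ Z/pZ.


Work in Z/7Z: reduce every sum a + b modulo 7.
Enumerate all 10 pairs:
a = 1: 1+2=3, 1+3=4
a = 2: 2+2=4, 2+3=5
a = 3: 3+2=5, 3+3=6
a = 4: 4+2=6, 4+3=0
a = 5: 5+2=0, 5+3=1
Distinct residues collected: {0, 1, 3, 4, 5, 6}
|A + B| = 6 (out of 7 total residues).

A + B = {0, 1, 3, 4, 5, 6}


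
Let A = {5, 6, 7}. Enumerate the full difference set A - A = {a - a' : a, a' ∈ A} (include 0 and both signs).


A - A = {a - a' : a, a' ∈ A}.
Compute a - a' for each ordered pair (a, a'):
a = 5: 5-5=0, 5-6=-1, 5-7=-2
a = 6: 6-5=1, 6-6=0, 6-7=-1
a = 7: 7-5=2, 7-6=1, 7-7=0
Collecting distinct values (and noting 0 appears from a-a):
A - A = {-2, -1, 0, 1, 2}
|A - A| = 5

A - A = {-2, -1, 0, 1, 2}


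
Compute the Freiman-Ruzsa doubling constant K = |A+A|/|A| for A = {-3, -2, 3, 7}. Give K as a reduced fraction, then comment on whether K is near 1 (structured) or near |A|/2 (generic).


|A| = 4.
Compute A + A by enumerating all 16 pairs.
A + A = {-6, -5, -4, 0, 1, 4, 5, 6, 10, 14}, so |A + A| = 10.
K = |A + A| / |A| = 10/4 = 5/2 ≈ 2.5000.
Reference: AP of size 4 gives K = 7/4 ≈ 1.7500; a fully generic set of size 4 gives K ≈ 2.5000.

|A| = 4, |A + A| = 10, K = 10/4 = 5/2.


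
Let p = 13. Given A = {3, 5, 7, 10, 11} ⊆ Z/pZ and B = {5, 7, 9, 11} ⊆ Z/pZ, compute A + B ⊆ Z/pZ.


Work in Z/13Z: reduce every sum a + b modulo 13.
Enumerate all 20 pairs:
a = 3: 3+5=8, 3+7=10, 3+9=12, 3+11=1
a = 5: 5+5=10, 5+7=12, 5+9=1, 5+11=3
a = 7: 7+5=12, 7+7=1, 7+9=3, 7+11=5
a = 10: 10+5=2, 10+7=4, 10+9=6, 10+11=8
a = 11: 11+5=3, 11+7=5, 11+9=7, 11+11=9
Distinct residues collected: {1, 2, 3, 4, 5, 6, 7, 8, 9, 10, 12}
|A + B| = 11 (out of 13 total residues).

A + B = {1, 2, 3, 4, 5, 6, 7, 8, 9, 10, 12}


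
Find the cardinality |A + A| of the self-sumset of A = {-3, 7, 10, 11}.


A + A = {a + a' : a, a' ∈ A}; |A| = 4.
General bounds: 2|A| - 1 ≤ |A + A| ≤ |A|(|A|+1)/2, i.e. 7 ≤ |A + A| ≤ 10.
Lower bound 2|A|-1 is attained iff A is an arithmetic progression.
Enumerate sums a + a' for a ≤ a' (symmetric, so this suffices):
a = -3: -3+-3=-6, -3+7=4, -3+10=7, -3+11=8
a = 7: 7+7=14, 7+10=17, 7+11=18
a = 10: 10+10=20, 10+11=21
a = 11: 11+11=22
Distinct sums: {-6, 4, 7, 8, 14, 17, 18, 20, 21, 22}
|A + A| = 10

|A + A| = 10


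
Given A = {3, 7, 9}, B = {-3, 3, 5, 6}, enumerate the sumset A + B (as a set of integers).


A + B = {a + b : a ∈ A, b ∈ B}.
Enumerate all |A|·|B| = 3·4 = 12 pairs (a, b) and collect distinct sums.
a = 3: 3+-3=0, 3+3=6, 3+5=8, 3+6=9
a = 7: 7+-3=4, 7+3=10, 7+5=12, 7+6=13
a = 9: 9+-3=6, 9+3=12, 9+5=14, 9+6=15
Collecting distinct sums: A + B = {0, 4, 6, 8, 9, 10, 12, 13, 14, 15}
|A + B| = 10

A + B = {0, 4, 6, 8, 9, 10, 12, 13, 14, 15}


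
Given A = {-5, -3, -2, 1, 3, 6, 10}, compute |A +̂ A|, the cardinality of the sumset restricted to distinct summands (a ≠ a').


Restricted sumset: A +̂ A = {a + a' : a ∈ A, a' ∈ A, a ≠ a'}.
Equivalently, take A + A and drop any sum 2a that is achievable ONLY as a + a for a ∈ A (i.e. sums representable only with equal summands).
Enumerate pairs (a, a') with a < a' (symmetric, so each unordered pair gives one sum; this covers all a ≠ a'):
  -5 + -3 = -8
  -5 + -2 = -7
  -5 + 1 = -4
  -5 + 3 = -2
  -5 + 6 = 1
  -5 + 10 = 5
  -3 + -2 = -5
  -3 + 1 = -2
  -3 + 3 = 0
  -3 + 6 = 3
  -3 + 10 = 7
  -2 + 1 = -1
  -2 + 3 = 1
  -2 + 6 = 4
  -2 + 10 = 8
  1 + 3 = 4
  1 + 6 = 7
  1 + 10 = 11
  3 + 6 = 9
  3 + 10 = 13
  6 + 10 = 16
Collected distinct sums: {-8, -7, -5, -4, -2, -1, 0, 1, 3, 4, 5, 7, 8, 9, 11, 13, 16}
|A +̂ A| = 17
(Reference bound: |A +̂ A| ≥ 2|A| - 3 for |A| ≥ 2, with |A| = 7 giving ≥ 11.)

|A +̂ A| = 17


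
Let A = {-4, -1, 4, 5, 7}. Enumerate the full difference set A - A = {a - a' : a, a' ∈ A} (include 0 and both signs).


A - A = {a - a' : a, a' ∈ A}.
Compute a - a' for each ordered pair (a, a'):
a = -4: -4--4=0, -4--1=-3, -4-4=-8, -4-5=-9, -4-7=-11
a = -1: -1--4=3, -1--1=0, -1-4=-5, -1-5=-6, -1-7=-8
a = 4: 4--4=8, 4--1=5, 4-4=0, 4-5=-1, 4-7=-3
a = 5: 5--4=9, 5--1=6, 5-4=1, 5-5=0, 5-7=-2
a = 7: 7--4=11, 7--1=8, 7-4=3, 7-5=2, 7-7=0
Collecting distinct values (and noting 0 appears from a-a):
A - A = {-11, -9, -8, -6, -5, -3, -2, -1, 0, 1, 2, 3, 5, 6, 8, 9, 11}
|A - A| = 17

A - A = {-11, -9, -8, -6, -5, -3, -2, -1, 0, 1, 2, 3, 5, 6, 8, 9, 11}


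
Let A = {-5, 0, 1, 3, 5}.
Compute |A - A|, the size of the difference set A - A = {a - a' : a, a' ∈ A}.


A - A = {a - a' : a, a' ∈ A}; |A| = 5.
Bounds: 2|A|-1 ≤ |A - A| ≤ |A|² - |A| + 1, i.e. 9 ≤ |A - A| ≤ 21.
Note: 0 ∈ A - A always (from a - a). The set is symmetric: if d ∈ A - A then -d ∈ A - A.
Enumerate nonzero differences d = a - a' with a > a' (then include -d):
Positive differences: {1, 2, 3, 4, 5, 6, 8, 10}
Full difference set: {0} ∪ (positive diffs) ∪ (negative diffs).
|A - A| = 1 + 2·8 = 17 (matches direct enumeration: 17).

|A - A| = 17


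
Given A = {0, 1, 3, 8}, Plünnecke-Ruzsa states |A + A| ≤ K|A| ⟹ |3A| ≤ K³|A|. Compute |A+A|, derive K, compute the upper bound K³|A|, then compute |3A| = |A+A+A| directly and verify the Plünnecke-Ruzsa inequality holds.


|A| = 4.
Step 1: Compute A + A by enumerating all 16 pairs.
A + A = {0, 1, 2, 3, 4, 6, 8, 9, 11, 16}, so |A + A| = 10.
Step 2: Doubling constant K = |A + A|/|A| = 10/4 = 10/4 ≈ 2.5000.
Step 3: Plünnecke-Ruzsa gives |3A| ≤ K³·|A| = (2.5000)³ · 4 ≈ 62.5000.
Step 4: Compute 3A = A + A + A directly by enumerating all triples (a,b,c) ∈ A³; |3A| = 18.
Step 5: Check 18 ≤ 62.5000? Yes ✓.

K = 10/4, Plünnecke-Ruzsa bound K³|A| ≈ 62.5000, |3A| = 18, inequality holds.


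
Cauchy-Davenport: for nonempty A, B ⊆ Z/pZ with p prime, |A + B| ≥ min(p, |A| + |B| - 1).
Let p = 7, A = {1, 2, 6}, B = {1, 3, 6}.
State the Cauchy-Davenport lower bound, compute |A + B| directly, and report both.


Cauchy-Davenport: |A + B| ≥ min(p, |A| + |B| - 1) for A, B nonempty in Z/pZ.
|A| = 3, |B| = 3, p = 7.
CD lower bound = min(7, 3 + 3 - 1) = min(7, 5) = 5.
Compute A + B mod 7 directly:
a = 1: 1+1=2, 1+3=4, 1+6=0
a = 2: 2+1=3, 2+3=5, 2+6=1
a = 6: 6+1=0, 6+3=2, 6+6=5
A + B = {0, 1, 2, 3, 4, 5}, so |A + B| = 6.
Verify: 6 ≥ 5? Yes ✓.

CD lower bound = 5, actual |A + B| = 6.


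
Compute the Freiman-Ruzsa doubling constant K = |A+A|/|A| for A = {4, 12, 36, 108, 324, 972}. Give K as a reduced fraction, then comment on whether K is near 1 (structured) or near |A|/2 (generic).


|A| = 6.
Compute A + A by enumerating all 36 pairs.
A + A = {8, 16, 24, 40, 48, 72, 112, 120, 144, 216, 328, 336, 360, 432, 648, 976, 984, 1008, 1080, 1296, 1944}, so |A + A| = 21.
K = |A + A| / |A| = 21/6 = 7/2 ≈ 3.5000.
Reference: AP of size 6 gives K = 11/6 ≈ 1.8333; a fully generic set of size 6 gives K ≈ 3.5000.

|A| = 6, |A + A| = 21, K = 21/6 = 7/2.


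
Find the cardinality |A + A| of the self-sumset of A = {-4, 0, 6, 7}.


A + A = {a + a' : a, a' ∈ A}; |A| = 4.
General bounds: 2|A| - 1 ≤ |A + A| ≤ |A|(|A|+1)/2, i.e. 7 ≤ |A + A| ≤ 10.
Lower bound 2|A|-1 is attained iff A is an arithmetic progression.
Enumerate sums a + a' for a ≤ a' (symmetric, so this suffices):
a = -4: -4+-4=-8, -4+0=-4, -4+6=2, -4+7=3
a = 0: 0+0=0, 0+6=6, 0+7=7
a = 6: 6+6=12, 6+7=13
a = 7: 7+7=14
Distinct sums: {-8, -4, 0, 2, 3, 6, 7, 12, 13, 14}
|A + A| = 10

|A + A| = 10


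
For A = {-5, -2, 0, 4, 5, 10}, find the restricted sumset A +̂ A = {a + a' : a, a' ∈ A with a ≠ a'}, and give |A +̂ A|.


Restricted sumset: A +̂ A = {a + a' : a ∈ A, a' ∈ A, a ≠ a'}.
Equivalently, take A + A and drop any sum 2a that is achievable ONLY as a + a for a ∈ A (i.e. sums representable only with equal summands).
Enumerate pairs (a, a') with a < a' (symmetric, so each unordered pair gives one sum; this covers all a ≠ a'):
  -5 + -2 = -7
  -5 + 0 = -5
  -5 + 4 = -1
  -5 + 5 = 0
  -5 + 10 = 5
  -2 + 0 = -2
  -2 + 4 = 2
  -2 + 5 = 3
  -2 + 10 = 8
  0 + 4 = 4
  0 + 5 = 5
  0 + 10 = 10
  4 + 5 = 9
  4 + 10 = 14
  5 + 10 = 15
Collected distinct sums: {-7, -5, -2, -1, 0, 2, 3, 4, 5, 8, 9, 10, 14, 15}
|A +̂ A| = 14
(Reference bound: |A +̂ A| ≥ 2|A| - 3 for |A| ≥ 2, with |A| = 6 giving ≥ 9.)

|A +̂ A| = 14


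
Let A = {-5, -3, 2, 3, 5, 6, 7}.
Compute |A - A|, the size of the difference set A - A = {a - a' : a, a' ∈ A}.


A - A = {a - a' : a, a' ∈ A}; |A| = 7.
Bounds: 2|A|-1 ≤ |A - A| ≤ |A|² - |A| + 1, i.e. 13 ≤ |A - A| ≤ 43.
Note: 0 ∈ A - A always (from a - a). The set is symmetric: if d ∈ A - A then -d ∈ A - A.
Enumerate nonzero differences d = a - a' with a > a' (then include -d):
Positive differences: {1, 2, 3, 4, 5, 6, 7, 8, 9, 10, 11, 12}
Full difference set: {0} ∪ (positive diffs) ∪ (negative diffs).
|A - A| = 1 + 2·12 = 25 (matches direct enumeration: 25).

|A - A| = 25


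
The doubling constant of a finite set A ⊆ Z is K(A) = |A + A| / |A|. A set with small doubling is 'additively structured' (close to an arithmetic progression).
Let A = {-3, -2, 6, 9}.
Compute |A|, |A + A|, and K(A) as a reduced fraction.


|A| = 4.
Compute A + A by enumerating all 16 pairs.
A + A = {-6, -5, -4, 3, 4, 6, 7, 12, 15, 18}, so |A + A| = 10.
K = |A + A| / |A| = 10/4 = 5/2 ≈ 2.5000.
Reference: AP of size 4 gives K = 7/4 ≈ 1.7500; a fully generic set of size 4 gives K ≈ 2.5000.

|A| = 4, |A + A| = 10, K = 10/4 = 5/2.


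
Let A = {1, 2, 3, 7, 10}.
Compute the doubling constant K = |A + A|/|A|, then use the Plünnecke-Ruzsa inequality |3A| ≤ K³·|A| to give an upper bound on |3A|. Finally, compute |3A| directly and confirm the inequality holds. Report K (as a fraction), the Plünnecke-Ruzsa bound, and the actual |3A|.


|A| = 5.
Step 1: Compute A + A by enumerating all 25 pairs.
A + A = {2, 3, 4, 5, 6, 8, 9, 10, 11, 12, 13, 14, 17, 20}, so |A + A| = 14.
Step 2: Doubling constant K = |A + A|/|A| = 14/5 = 14/5 ≈ 2.8000.
Step 3: Plünnecke-Ruzsa gives |3A| ≤ K³·|A| = (2.8000)³ · 5 ≈ 109.7600.
Step 4: Compute 3A = A + A + A directly by enumerating all triples (a,b,c) ∈ A³; |3A| = 24.
Step 5: Check 24 ≤ 109.7600? Yes ✓.

K = 14/5, Plünnecke-Ruzsa bound K³|A| ≈ 109.7600, |3A| = 24, inequality holds.


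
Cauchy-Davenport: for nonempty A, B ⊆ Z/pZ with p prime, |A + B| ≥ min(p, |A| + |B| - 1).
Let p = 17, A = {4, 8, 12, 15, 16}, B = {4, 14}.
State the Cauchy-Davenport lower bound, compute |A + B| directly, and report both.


Cauchy-Davenport: |A + B| ≥ min(p, |A| + |B| - 1) for A, B nonempty in Z/pZ.
|A| = 5, |B| = 2, p = 17.
CD lower bound = min(17, 5 + 2 - 1) = min(17, 6) = 6.
Compute A + B mod 17 directly:
a = 4: 4+4=8, 4+14=1
a = 8: 8+4=12, 8+14=5
a = 12: 12+4=16, 12+14=9
a = 15: 15+4=2, 15+14=12
a = 16: 16+4=3, 16+14=13
A + B = {1, 2, 3, 5, 8, 9, 12, 13, 16}, so |A + B| = 9.
Verify: 9 ≥ 6? Yes ✓.

CD lower bound = 6, actual |A + B| = 9.


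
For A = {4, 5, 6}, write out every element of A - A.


A - A = {a - a' : a, a' ∈ A}.
Compute a - a' for each ordered pair (a, a'):
a = 4: 4-4=0, 4-5=-1, 4-6=-2
a = 5: 5-4=1, 5-5=0, 5-6=-1
a = 6: 6-4=2, 6-5=1, 6-6=0
Collecting distinct values (and noting 0 appears from a-a):
A - A = {-2, -1, 0, 1, 2}
|A - A| = 5

A - A = {-2, -1, 0, 1, 2}


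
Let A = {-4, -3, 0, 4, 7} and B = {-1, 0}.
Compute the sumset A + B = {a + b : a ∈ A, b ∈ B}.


A + B = {a + b : a ∈ A, b ∈ B}.
Enumerate all |A|·|B| = 5·2 = 10 pairs (a, b) and collect distinct sums.
a = -4: -4+-1=-5, -4+0=-4
a = -3: -3+-1=-4, -3+0=-3
a = 0: 0+-1=-1, 0+0=0
a = 4: 4+-1=3, 4+0=4
a = 7: 7+-1=6, 7+0=7
Collecting distinct sums: A + B = {-5, -4, -3, -1, 0, 3, 4, 6, 7}
|A + B| = 9

A + B = {-5, -4, -3, -1, 0, 3, 4, 6, 7}


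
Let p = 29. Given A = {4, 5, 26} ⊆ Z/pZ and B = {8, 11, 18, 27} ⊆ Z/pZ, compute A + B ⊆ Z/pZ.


Work in Z/29Z: reduce every sum a + b modulo 29.
Enumerate all 12 pairs:
a = 4: 4+8=12, 4+11=15, 4+18=22, 4+27=2
a = 5: 5+8=13, 5+11=16, 5+18=23, 5+27=3
a = 26: 26+8=5, 26+11=8, 26+18=15, 26+27=24
Distinct residues collected: {2, 3, 5, 8, 12, 13, 15, 16, 22, 23, 24}
|A + B| = 11 (out of 29 total residues).

A + B = {2, 3, 5, 8, 12, 13, 15, 16, 22, 23, 24}


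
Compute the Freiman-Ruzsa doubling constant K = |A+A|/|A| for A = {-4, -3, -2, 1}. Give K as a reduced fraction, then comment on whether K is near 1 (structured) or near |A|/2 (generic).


|A| = 4.
Compute A + A by enumerating all 16 pairs.
A + A = {-8, -7, -6, -5, -4, -3, -2, -1, 2}, so |A + A| = 9.
K = |A + A| / |A| = 9/4 (already in lowest terms) ≈ 2.2500.
Reference: AP of size 4 gives K = 7/4 ≈ 1.7500; a fully generic set of size 4 gives K ≈ 2.5000.

|A| = 4, |A + A| = 9, K = 9/4.


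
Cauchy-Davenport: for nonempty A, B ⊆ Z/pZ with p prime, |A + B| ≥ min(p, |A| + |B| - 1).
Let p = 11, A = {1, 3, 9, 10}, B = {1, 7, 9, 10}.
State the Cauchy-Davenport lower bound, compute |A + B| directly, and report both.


Cauchy-Davenport: |A + B| ≥ min(p, |A| + |B| - 1) for A, B nonempty in Z/pZ.
|A| = 4, |B| = 4, p = 11.
CD lower bound = min(11, 4 + 4 - 1) = min(11, 7) = 7.
Compute A + B mod 11 directly:
a = 1: 1+1=2, 1+7=8, 1+9=10, 1+10=0
a = 3: 3+1=4, 3+7=10, 3+9=1, 3+10=2
a = 9: 9+1=10, 9+7=5, 9+9=7, 9+10=8
a = 10: 10+1=0, 10+7=6, 10+9=8, 10+10=9
A + B = {0, 1, 2, 4, 5, 6, 7, 8, 9, 10}, so |A + B| = 10.
Verify: 10 ≥ 7? Yes ✓.

CD lower bound = 7, actual |A + B| = 10.


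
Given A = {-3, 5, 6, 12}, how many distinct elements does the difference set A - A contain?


A - A = {a - a' : a, a' ∈ A}; |A| = 4.
Bounds: 2|A|-1 ≤ |A - A| ≤ |A|² - |A| + 1, i.e. 7 ≤ |A - A| ≤ 13.
Note: 0 ∈ A - A always (from a - a). The set is symmetric: if d ∈ A - A then -d ∈ A - A.
Enumerate nonzero differences d = a - a' with a > a' (then include -d):
Positive differences: {1, 6, 7, 8, 9, 15}
Full difference set: {0} ∪ (positive diffs) ∪ (negative diffs).
|A - A| = 1 + 2·6 = 13 (matches direct enumeration: 13).

|A - A| = 13


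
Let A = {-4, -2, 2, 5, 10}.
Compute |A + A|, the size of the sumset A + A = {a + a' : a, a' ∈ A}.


A + A = {a + a' : a, a' ∈ A}; |A| = 5.
General bounds: 2|A| - 1 ≤ |A + A| ≤ |A|(|A|+1)/2, i.e. 9 ≤ |A + A| ≤ 15.
Lower bound 2|A|-1 is attained iff A is an arithmetic progression.
Enumerate sums a + a' for a ≤ a' (symmetric, so this suffices):
a = -4: -4+-4=-8, -4+-2=-6, -4+2=-2, -4+5=1, -4+10=6
a = -2: -2+-2=-4, -2+2=0, -2+5=3, -2+10=8
a = 2: 2+2=4, 2+5=7, 2+10=12
a = 5: 5+5=10, 5+10=15
a = 10: 10+10=20
Distinct sums: {-8, -6, -4, -2, 0, 1, 3, 4, 6, 7, 8, 10, 12, 15, 20}
|A + A| = 15

|A + A| = 15


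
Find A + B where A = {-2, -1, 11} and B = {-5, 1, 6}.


A + B = {a + b : a ∈ A, b ∈ B}.
Enumerate all |A|·|B| = 3·3 = 9 pairs (a, b) and collect distinct sums.
a = -2: -2+-5=-7, -2+1=-1, -2+6=4
a = -1: -1+-5=-6, -1+1=0, -1+6=5
a = 11: 11+-5=6, 11+1=12, 11+6=17
Collecting distinct sums: A + B = {-7, -6, -1, 0, 4, 5, 6, 12, 17}
|A + B| = 9

A + B = {-7, -6, -1, 0, 4, 5, 6, 12, 17}


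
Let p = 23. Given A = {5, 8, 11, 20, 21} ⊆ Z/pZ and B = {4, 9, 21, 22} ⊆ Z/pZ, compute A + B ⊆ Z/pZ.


Work in Z/23Z: reduce every sum a + b modulo 23.
Enumerate all 20 pairs:
a = 5: 5+4=9, 5+9=14, 5+21=3, 5+22=4
a = 8: 8+4=12, 8+9=17, 8+21=6, 8+22=7
a = 11: 11+4=15, 11+9=20, 11+21=9, 11+22=10
a = 20: 20+4=1, 20+9=6, 20+21=18, 20+22=19
a = 21: 21+4=2, 21+9=7, 21+21=19, 21+22=20
Distinct residues collected: {1, 2, 3, 4, 6, 7, 9, 10, 12, 14, 15, 17, 18, 19, 20}
|A + B| = 15 (out of 23 total residues).

A + B = {1, 2, 3, 4, 6, 7, 9, 10, 12, 14, 15, 17, 18, 19, 20}


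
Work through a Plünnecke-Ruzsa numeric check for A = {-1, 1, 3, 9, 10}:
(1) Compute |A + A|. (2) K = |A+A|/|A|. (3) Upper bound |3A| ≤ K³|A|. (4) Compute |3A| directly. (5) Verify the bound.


|A| = 5.
Step 1: Compute A + A by enumerating all 25 pairs.
A + A = {-2, 0, 2, 4, 6, 8, 9, 10, 11, 12, 13, 18, 19, 20}, so |A + A| = 14.
Step 2: Doubling constant K = |A + A|/|A| = 14/5 = 14/5 ≈ 2.8000.
Step 3: Plünnecke-Ruzsa gives |3A| ≤ K³·|A| = (2.8000)³ · 5 ≈ 109.7600.
Step 4: Compute 3A = A + A + A directly by enumerating all triples (a,b,c) ∈ A³; |3A| = 26.
Step 5: Check 26 ≤ 109.7600? Yes ✓.

K = 14/5, Plünnecke-Ruzsa bound K³|A| ≈ 109.7600, |3A| = 26, inequality holds.


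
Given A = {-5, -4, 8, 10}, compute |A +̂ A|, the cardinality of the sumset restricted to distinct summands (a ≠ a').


Restricted sumset: A +̂ A = {a + a' : a ∈ A, a' ∈ A, a ≠ a'}.
Equivalently, take A + A and drop any sum 2a that is achievable ONLY as a + a for a ∈ A (i.e. sums representable only with equal summands).
Enumerate pairs (a, a') with a < a' (symmetric, so each unordered pair gives one sum; this covers all a ≠ a'):
  -5 + -4 = -9
  -5 + 8 = 3
  -5 + 10 = 5
  -4 + 8 = 4
  -4 + 10 = 6
  8 + 10 = 18
Collected distinct sums: {-9, 3, 4, 5, 6, 18}
|A +̂ A| = 6
(Reference bound: |A +̂ A| ≥ 2|A| - 3 for |A| ≥ 2, with |A| = 4 giving ≥ 5.)

|A +̂ A| = 6


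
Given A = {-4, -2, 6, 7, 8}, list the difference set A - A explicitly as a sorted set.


A - A = {a - a' : a, a' ∈ A}.
Compute a - a' for each ordered pair (a, a'):
a = -4: -4--4=0, -4--2=-2, -4-6=-10, -4-7=-11, -4-8=-12
a = -2: -2--4=2, -2--2=0, -2-6=-8, -2-7=-9, -2-8=-10
a = 6: 6--4=10, 6--2=8, 6-6=0, 6-7=-1, 6-8=-2
a = 7: 7--4=11, 7--2=9, 7-6=1, 7-7=0, 7-8=-1
a = 8: 8--4=12, 8--2=10, 8-6=2, 8-7=1, 8-8=0
Collecting distinct values (and noting 0 appears from a-a):
A - A = {-12, -11, -10, -9, -8, -2, -1, 0, 1, 2, 8, 9, 10, 11, 12}
|A - A| = 15

A - A = {-12, -11, -10, -9, -8, -2, -1, 0, 1, 2, 8, 9, 10, 11, 12}


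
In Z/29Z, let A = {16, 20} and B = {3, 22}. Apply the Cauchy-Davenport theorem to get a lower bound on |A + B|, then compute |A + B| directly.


Cauchy-Davenport: |A + B| ≥ min(p, |A| + |B| - 1) for A, B nonempty in Z/pZ.
|A| = 2, |B| = 2, p = 29.
CD lower bound = min(29, 2 + 2 - 1) = min(29, 3) = 3.
Compute A + B mod 29 directly:
a = 16: 16+3=19, 16+22=9
a = 20: 20+3=23, 20+22=13
A + B = {9, 13, 19, 23}, so |A + B| = 4.
Verify: 4 ≥ 3? Yes ✓.

CD lower bound = 3, actual |A + B| = 4.


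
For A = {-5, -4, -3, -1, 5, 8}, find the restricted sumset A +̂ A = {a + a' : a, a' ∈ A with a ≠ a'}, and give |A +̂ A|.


Restricted sumset: A +̂ A = {a + a' : a ∈ A, a' ∈ A, a ≠ a'}.
Equivalently, take A + A and drop any sum 2a that is achievable ONLY as a + a for a ∈ A (i.e. sums representable only with equal summands).
Enumerate pairs (a, a') with a < a' (symmetric, so each unordered pair gives one sum; this covers all a ≠ a'):
  -5 + -4 = -9
  -5 + -3 = -8
  -5 + -1 = -6
  -5 + 5 = 0
  -5 + 8 = 3
  -4 + -3 = -7
  -4 + -1 = -5
  -4 + 5 = 1
  -4 + 8 = 4
  -3 + -1 = -4
  -3 + 5 = 2
  -3 + 8 = 5
  -1 + 5 = 4
  -1 + 8 = 7
  5 + 8 = 13
Collected distinct sums: {-9, -8, -7, -6, -5, -4, 0, 1, 2, 3, 4, 5, 7, 13}
|A +̂ A| = 14
(Reference bound: |A +̂ A| ≥ 2|A| - 3 for |A| ≥ 2, with |A| = 6 giving ≥ 9.)

|A +̂ A| = 14


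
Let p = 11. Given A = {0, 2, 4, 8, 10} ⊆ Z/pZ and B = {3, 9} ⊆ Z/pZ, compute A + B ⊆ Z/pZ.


Work in Z/11Z: reduce every sum a + b modulo 11.
Enumerate all 10 pairs:
a = 0: 0+3=3, 0+9=9
a = 2: 2+3=5, 2+9=0
a = 4: 4+3=7, 4+9=2
a = 8: 8+3=0, 8+9=6
a = 10: 10+3=2, 10+9=8
Distinct residues collected: {0, 2, 3, 5, 6, 7, 8, 9}
|A + B| = 8 (out of 11 total residues).

A + B = {0, 2, 3, 5, 6, 7, 8, 9}


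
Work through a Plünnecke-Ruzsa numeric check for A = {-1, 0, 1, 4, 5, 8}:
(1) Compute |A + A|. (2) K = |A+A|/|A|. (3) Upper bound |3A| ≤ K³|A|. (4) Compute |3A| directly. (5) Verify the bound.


|A| = 6.
Step 1: Compute A + A by enumerating all 36 pairs.
A + A = {-2, -1, 0, 1, 2, 3, 4, 5, 6, 7, 8, 9, 10, 12, 13, 16}, so |A + A| = 16.
Step 2: Doubling constant K = |A + A|/|A| = 16/6 = 16/6 ≈ 2.6667.
Step 3: Plünnecke-Ruzsa gives |3A| ≤ K³·|A| = (2.6667)³ · 6 ≈ 113.7778.
Step 4: Compute 3A = A + A + A directly by enumerating all triples (a,b,c) ∈ A³; |3A| = 25.
Step 5: Check 25 ≤ 113.7778? Yes ✓.

K = 16/6, Plünnecke-Ruzsa bound K³|A| ≈ 113.7778, |3A| = 25, inequality holds.


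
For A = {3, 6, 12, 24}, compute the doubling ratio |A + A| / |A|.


|A| = 4.
Compute A + A by enumerating all 16 pairs.
A + A = {6, 9, 12, 15, 18, 24, 27, 30, 36, 48}, so |A + A| = 10.
K = |A + A| / |A| = 10/4 = 5/2 ≈ 2.5000.
Reference: AP of size 4 gives K = 7/4 ≈ 1.7500; a fully generic set of size 4 gives K ≈ 2.5000.

|A| = 4, |A + A| = 10, K = 10/4 = 5/2.


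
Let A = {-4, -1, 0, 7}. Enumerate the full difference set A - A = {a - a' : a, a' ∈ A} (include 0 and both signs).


A - A = {a - a' : a, a' ∈ A}.
Compute a - a' for each ordered pair (a, a'):
a = -4: -4--4=0, -4--1=-3, -4-0=-4, -4-7=-11
a = -1: -1--4=3, -1--1=0, -1-0=-1, -1-7=-8
a = 0: 0--4=4, 0--1=1, 0-0=0, 0-7=-7
a = 7: 7--4=11, 7--1=8, 7-0=7, 7-7=0
Collecting distinct values (and noting 0 appears from a-a):
A - A = {-11, -8, -7, -4, -3, -1, 0, 1, 3, 4, 7, 8, 11}
|A - A| = 13

A - A = {-11, -8, -7, -4, -3, -1, 0, 1, 3, 4, 7, 8, 11}


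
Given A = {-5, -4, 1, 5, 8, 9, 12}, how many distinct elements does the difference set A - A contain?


A - A = {a - a' : a, a' ∈ A}; |A| = 7.
Bounds: 2|A|-1 ≤ |A - A| ≤ |A|² - |A| + 1, i.e. 13 ≤ |A - A| ≤ 43.
Note: 0 ∈ A - A always (from a - a). The set is symmetric: if d ∈ A - A then -d ∈ A - A.
Enumerate nonzero differences d = a - a' with a > a' (then include -d):
Positive differences: {1, 3, 4, 5, 6, 7, 8, 9, 10, 11, 12, 13, 14, 16, 17}
Full difference set: {0} ∪ (positive diffs) ∪ (negative diffs).
|A - A| = 1 + 2·15 = 31 (matches direct enumeration: 31).

|A - A| = 31


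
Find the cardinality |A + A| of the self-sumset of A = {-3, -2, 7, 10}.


A + A = {a + a' : a, a' ∈ A}; |A| = 4.
General bounds: 2|A| - 1 ≤ |A + A| ≤ |A|(|A|+1)/2, i.e. 7 ≤ |A + A| ≤ 10.
Lower bound 2|A|-1 is attained iff A is an arithmetic progression.
Enumerate sums a + a' for a ≤ a' (symmetric, so this suffices):
a = -3: -3+-3=-6, -3+-2=-5, -3+7=4, -3+10=7
a = -2: -2+-2=-4, -2+7=5, -2+10=8
a = 7: 7+7=14, 7+10=17
a = 10: 10+10=20
Distinct sums: {-6, -5, -4, 4, 5, 7, 8, 14, 17, 20}
|A + A| = 10

|A + A| = 10


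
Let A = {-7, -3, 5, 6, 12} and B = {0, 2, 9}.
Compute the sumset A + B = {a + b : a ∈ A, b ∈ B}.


A + B = {a + b : a ∈ A, b ∈ B}.
Enumerate all |A|·|B| = 5·3 = 15 pairs (a, b) and collect distinct sums.
a = -7: -7+0=-7, -7+2=-5, -7+9=2
a = -3: -3+0=-3, -3+2=-1, -3+9=6
a = 5: 5+0=5, 5+2=7, 5+9=14
a = 6: 6+0=6, 6+2=8, 6+9=15
a = 12: 12+0=12, 12+2=14, 12+9=21
Collecting distinct sums: A + B = {-7, -5, -3, -1, 2, 5, 6, 7, 8, 12, 14, 15, 21}
|A + B| = 13

A + B = {-7, -5, -3, -1, 2, 5, 6, 7, 8, 12, 14, 15, 21}


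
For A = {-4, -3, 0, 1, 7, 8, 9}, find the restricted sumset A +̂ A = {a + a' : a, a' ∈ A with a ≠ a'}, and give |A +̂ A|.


Restricted sumset: A +̂ A = {a + a' : a ∈ A, a' ∈ A, a ≠ a'}.
Equivalently, take A + A and drop any sum 2a that is achievable ONLY as a + a for a ∈ A (i.e. sums representable only with equal summands).
Enumerate pairs (a, a') with a < a' (symmetric, so each unordered pair gives one sum; this covers all a ≠ a'):
  -4 + -3 = -7
  -4 + 0 = -4
  -4 + 1 = -3
  -4 + 7 = 3
  -4 + 8 = 4
  -4 + 9 = 5
  -3 + 0 = -3
  -3 + 1 = -2
  -3 + 7 = 4
  -3 + 8 = 5
  -3 + 9 = 6
  0 + 1 = 1
  0 + 7 = 7
  0 + 8 = 8
  0 + 9 = 9
  1 + 7 = 8
  1 + 8 = 9
  1 + 9 = 10
  7 + 8 = 15
  7 + 9 = 16
  8 + 9 = 17
Collected distinct sums: {-7, -4, -3, -2, 1, 3, 4, 5, 6, 7, 8, 9, 10, 15, 16, 17}
|A +̂ A| = 16
(Reference bound: |A +̂ A| ≥ 2|A| - 3 for |A| ≥ 2, with |A| = 7 giving ≥ 11.)

|A +̂ A| = 16
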